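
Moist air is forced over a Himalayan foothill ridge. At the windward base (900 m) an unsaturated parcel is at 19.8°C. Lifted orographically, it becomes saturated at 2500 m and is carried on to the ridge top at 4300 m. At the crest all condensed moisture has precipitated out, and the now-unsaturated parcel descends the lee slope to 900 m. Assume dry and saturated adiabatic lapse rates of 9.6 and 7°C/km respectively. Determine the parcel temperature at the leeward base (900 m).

24.48°C

900–2500 m, dry: Δz = 1.6 km ⇒ ΔT = -15.36°C; T = 4.44°C
2500–4300 m, saturated: Δz = 1.8 km ⇒ ΔT = -12.6°C; T = -8.16°C
4300–900 m, dry descent: Δz = 3.4 km ⇒ ΔT = +32.64°C; T = 24.48°C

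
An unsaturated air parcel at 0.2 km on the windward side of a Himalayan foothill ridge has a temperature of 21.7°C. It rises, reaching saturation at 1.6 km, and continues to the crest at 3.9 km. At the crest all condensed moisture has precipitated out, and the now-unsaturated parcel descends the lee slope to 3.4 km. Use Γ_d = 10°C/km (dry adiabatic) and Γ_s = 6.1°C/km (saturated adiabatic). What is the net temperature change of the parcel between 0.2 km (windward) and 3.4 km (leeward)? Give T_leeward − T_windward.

200–1600 m, dry: Δz = 1.4 km ⇒ ΔT = -14°C; T = 7.7°C
1600–3900 m, saturated: Δz = 2.3 km ⇒ ΔT = -14.03°C; T = -6.33°C
3900–3400 m, dry descent: Δz = 0.5 km ⇒ ΔT = +5°C; T = -1.33°C
Net change vs windward start: -1.33 − 21.7 = -23.03°C

-23.03°C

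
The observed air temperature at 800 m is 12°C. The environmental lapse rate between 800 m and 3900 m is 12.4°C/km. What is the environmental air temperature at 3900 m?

800–3900 m, environmental: Δz = 3.1 km ⇒ ΔT = -38.44°C; T = -26.44°C

-26.44°C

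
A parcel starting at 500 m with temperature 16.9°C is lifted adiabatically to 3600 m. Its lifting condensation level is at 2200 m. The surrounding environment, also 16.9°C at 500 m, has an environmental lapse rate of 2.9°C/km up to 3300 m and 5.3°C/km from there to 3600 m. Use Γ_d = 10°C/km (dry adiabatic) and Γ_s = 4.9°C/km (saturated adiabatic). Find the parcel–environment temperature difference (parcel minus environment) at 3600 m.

Parcel:
  500 → 2200 m (dry, 10°C/km): ΔT = -10 × 1.7 = -17°C → T = -0.1°C
  2200 → 3600 m (saturated, 4.9°C/km): ΔT = -4.9 × 1.4 = -6.86°C → T = -6.96°C
Environment:
  500 → 3300 m (environment, lower layer, 2.9°C/km): ΔT = -2.9 × 2.8 = -8.12°C → T = 8.78°C
  3300 → 3600 m (environment, upper layer, 5.3°C/km): ΔT = -5.3 × 0.3 = -1.59°C → T = 7.19°C
T_parcel − T_env = -6.96 − 7.19 = -14.15°C

-14.15°C (parcel cooler than environment)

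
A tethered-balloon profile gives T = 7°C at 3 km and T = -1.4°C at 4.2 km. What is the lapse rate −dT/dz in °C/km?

7°C/km

Γ = −ΔT/Δz = (7 − (-1.4)) / (4200 − 3000) m
  = 8.4°C / 1.2 km = 7°C/km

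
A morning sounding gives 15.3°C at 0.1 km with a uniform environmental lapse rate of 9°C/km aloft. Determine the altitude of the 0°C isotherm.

Height above start = (15.3 − 0) / 9 = 1.7 km
Altitude = 100 m + 1700 m = 1800 m

1.8 km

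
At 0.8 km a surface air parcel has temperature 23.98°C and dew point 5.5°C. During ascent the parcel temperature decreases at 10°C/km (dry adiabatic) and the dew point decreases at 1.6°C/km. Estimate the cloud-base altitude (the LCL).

T and T_d converge at 10 − 1.6 = 8.4°C per km
Height above start = (23.98 − 5.5) / 8.4 = 2.2 km
LCL altitude = 800 m + 2200 m = 3000 m

3 km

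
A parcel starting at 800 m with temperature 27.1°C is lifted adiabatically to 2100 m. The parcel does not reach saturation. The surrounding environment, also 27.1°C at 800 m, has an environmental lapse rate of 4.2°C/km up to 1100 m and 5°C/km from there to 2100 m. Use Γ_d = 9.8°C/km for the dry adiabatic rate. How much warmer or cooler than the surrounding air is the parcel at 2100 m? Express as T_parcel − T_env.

-6.48°C (parcel cooler than environment)

Parcel:
  800–2100 m, dry: Δz = 1.3 km ⇒ ΔT = -12.74°C; T = 14.36°C
Environment:
  800–1100 m, environment, lower layer: Δz = 0.3 km ⇒ ΔT = -1.26°C; T = 25.84°C
  1100–2100 m, environment, upper layer: Δz = 1 km ⇒ ΔT = -5°C; T = 20.84°C
T_parcel − T_env = 14.36 − 20.84 = -6.48°C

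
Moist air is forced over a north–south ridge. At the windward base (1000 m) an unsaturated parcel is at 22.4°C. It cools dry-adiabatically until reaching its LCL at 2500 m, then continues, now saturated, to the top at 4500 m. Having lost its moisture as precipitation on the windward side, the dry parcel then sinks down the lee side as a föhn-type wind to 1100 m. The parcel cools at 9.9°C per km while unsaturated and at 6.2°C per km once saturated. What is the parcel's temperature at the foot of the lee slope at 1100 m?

From 1000 m to 2500 m (dry): cools by 9.9 × 1.5 = 14.85°C, giving 7.55°C.
From 2500 m to 4500 m (saturated): cools by 6.2 × 2 = 12.4°C, giving -4.85°C.
From 4500 m to 1100 m (dry descent): warms by 9.9 × 3.4 = 33.66°C, giving 28.81°C.

28.81°C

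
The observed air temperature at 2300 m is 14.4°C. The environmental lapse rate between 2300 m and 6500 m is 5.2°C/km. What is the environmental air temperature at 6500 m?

-7.44°C

From 2300 m to 6500 m (environmental): cools by 5.2 × 4.2 = 21.84°C, giving -7.44°C.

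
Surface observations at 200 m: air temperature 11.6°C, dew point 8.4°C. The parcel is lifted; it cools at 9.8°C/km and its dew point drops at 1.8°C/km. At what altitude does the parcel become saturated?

600 m

T and T_d converge at 9.8 − 1.8 = 8°C per km
Height above start = (11.6 − 8.4) / 8 = 0.4 km
LCL altitude = 200 m + 400 m = 600 m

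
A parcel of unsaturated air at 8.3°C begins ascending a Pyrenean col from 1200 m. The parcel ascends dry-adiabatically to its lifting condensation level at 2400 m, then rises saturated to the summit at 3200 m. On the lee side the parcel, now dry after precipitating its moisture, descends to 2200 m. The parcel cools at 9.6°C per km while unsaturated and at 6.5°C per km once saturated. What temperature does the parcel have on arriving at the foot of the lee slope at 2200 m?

1.18°C

1200–2400 m, dry: Δz = 1.2 km ⇒ ΔT = -11.52°C; T = -3.22°C
2400–3200 m, saturated: Δz = 0.8 km ⇒ ΔT = -5.2°C; T = -8.42°C
3200–2200 m, dry descent: Δz = 1 km ⇒ ΔT = +9.6°C; T = 1.18°C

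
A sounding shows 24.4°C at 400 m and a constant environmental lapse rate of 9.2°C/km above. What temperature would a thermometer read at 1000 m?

400 → 1000 m (environmental, 9.2°C/km): ΔT = -9.2 × 0.6 = -5.52°C → T = 18.88°C

18.88°C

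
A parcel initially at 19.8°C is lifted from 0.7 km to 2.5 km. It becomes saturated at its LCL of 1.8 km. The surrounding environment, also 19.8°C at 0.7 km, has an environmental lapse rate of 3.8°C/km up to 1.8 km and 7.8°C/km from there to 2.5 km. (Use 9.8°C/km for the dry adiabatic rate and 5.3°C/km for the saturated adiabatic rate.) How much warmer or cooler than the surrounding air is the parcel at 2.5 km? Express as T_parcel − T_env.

Parcel:
  700 → 1800 m (dry, 9.8°C/km): ΔT = -9.8 × 1.1 = -10.78°C → T = 9.02°C
  1800 → 2500 m (saturated, 5.3°C/km): ΔT = -5.3 × 0.7 = -3.71°C → T = 5.31°C
Environment:
  700 → 1800 m (environment, lower layer, 3.8°C/km): ΔT = -3.8 × 1.1 = -4.18°C → T = 15.62°C
  1800 → 2500 m (environment, upper layer, 7.8°C/km): ΔT = -7.8 × 0.7 = -5.46°C → T = 10.16°C
T_parcel − T_env = 5.31 − 10.16 = -4.85°C

-4.85°C (parcel cooler than environment)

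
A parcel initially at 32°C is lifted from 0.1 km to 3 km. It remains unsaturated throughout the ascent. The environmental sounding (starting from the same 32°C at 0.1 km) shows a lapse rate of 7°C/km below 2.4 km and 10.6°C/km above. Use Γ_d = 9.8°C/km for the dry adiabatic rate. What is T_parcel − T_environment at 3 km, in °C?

-5.96°C (parcel cooler than environment)

Parcel:
  From 100 m to 3000 m (dry): cools by 9.8 × 2.9 = 28.42°C, giving 3.58°C.
Environment:
  From 100 m to 2400 m (environment, lower layer): cools by 7 × 2.3 = 16.1°C, giving 15.9°C.
  From 2400 m to 3000 m (environment, upper layer): cools by 10.6 × 0.6 = 6.36°C, giving 9.54°C.
T_parcel − T_env = 3.58 − 9.54 = -5.96°C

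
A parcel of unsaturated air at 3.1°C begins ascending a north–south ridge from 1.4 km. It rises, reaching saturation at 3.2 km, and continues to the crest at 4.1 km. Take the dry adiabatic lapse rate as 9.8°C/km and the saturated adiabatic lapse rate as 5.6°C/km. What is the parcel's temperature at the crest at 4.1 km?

-19.58°C

1400 → 3200 m (dry, 9.8°C/km): ΔT = -9.8 × 1.8 = -17.64°C → T = -14.54°C
3200 → 4100 m (saturated, 5.6°C/km): ΔT = -5.6 × 0.9 = -5.04°C → T = -19.58°C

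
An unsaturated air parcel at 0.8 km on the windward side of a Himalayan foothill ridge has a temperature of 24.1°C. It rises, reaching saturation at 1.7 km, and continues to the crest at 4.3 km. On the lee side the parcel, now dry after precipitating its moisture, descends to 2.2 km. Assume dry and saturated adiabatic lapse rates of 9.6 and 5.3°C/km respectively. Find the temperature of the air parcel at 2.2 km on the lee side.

800 → 1700 m (dry, 9.6°C/km): ΔT = -9.6 × 0.9 = -8.64°C → T = 15.46°C
1700 → 4300 m (saturated, 5.3°C/km): ΔT = -5.3 × 2.6 = -13.78°C → T = 1.68°C
4300 → 2200 m (dry descent, 9.6°C/km): ΔT = +9.6 × 2.1 = +20.16°C → T = 21.84°C

21.84°C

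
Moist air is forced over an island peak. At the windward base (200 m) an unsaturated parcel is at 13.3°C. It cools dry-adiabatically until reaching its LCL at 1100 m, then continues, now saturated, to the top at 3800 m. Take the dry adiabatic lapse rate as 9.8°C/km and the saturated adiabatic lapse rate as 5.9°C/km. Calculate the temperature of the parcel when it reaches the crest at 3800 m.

-11.45°C

Dry to 1100 m: -9.8 × 0.9 km = -8.82°C, so T = 4.48°C.
Saturated to 3800 m: -5.9 × 2.7 km = -15.93°C, so T = -11.45°C.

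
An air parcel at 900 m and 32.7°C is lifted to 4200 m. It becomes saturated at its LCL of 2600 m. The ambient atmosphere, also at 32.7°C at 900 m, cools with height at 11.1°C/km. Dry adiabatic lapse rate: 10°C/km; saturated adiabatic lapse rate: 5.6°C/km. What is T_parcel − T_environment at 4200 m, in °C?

+10.67°C (parcel warmer than environment)

Parcel:
  900 → 2600 m (dry, 10°C/km): ΔT = -10 × 1.7 = -17°C → T = 15.7°C
  2600 → 4200 m (saturated, 5.6°C/km): ΔT = -5.6 × 1.6 = -8.96°C → T = 6.74°C
Environment:
  900 → 4200 m (environment, 11.1°C/km): ΔT = -11.1 × 3.3 = -36.63°C → T = -3.93°C
T_parcel − T_env = 6.74 − (-3.93) = +10.67°C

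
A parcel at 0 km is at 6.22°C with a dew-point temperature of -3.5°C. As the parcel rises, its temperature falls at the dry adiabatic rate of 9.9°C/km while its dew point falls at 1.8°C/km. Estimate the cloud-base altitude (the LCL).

1.2 km

T and T_d converge at 9.9 − 1.8 = 8.1°C per km
Height above start = (6.22 − (-3.5)) / 8.1 = 1.2 km
LCL altitude = 0 m + 1200 m = 1200 m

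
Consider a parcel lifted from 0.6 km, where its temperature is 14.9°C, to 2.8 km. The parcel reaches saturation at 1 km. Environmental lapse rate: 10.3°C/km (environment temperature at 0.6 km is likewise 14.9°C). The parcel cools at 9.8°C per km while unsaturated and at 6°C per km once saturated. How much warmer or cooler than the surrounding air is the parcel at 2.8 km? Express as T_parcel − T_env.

Parcel:
  From 600 m to 1000 m (dry): cools by 9.8 × 0.4 = 3.92°C, giving 10.98°C.
  From 1000 m to 2800 m (saturated): cools by 6 × 1.8 = 10.8°C, giving 0.18°C.
Environment:
  From 600 m to 2800 m (environment): cools by 10.3 × 2.2 = 22.66°C, giving -7.76°C.
T_parcel − T_env = 0.18 − (-7.76) = +7.94°C

+7.94°C (parcel warmer than environment)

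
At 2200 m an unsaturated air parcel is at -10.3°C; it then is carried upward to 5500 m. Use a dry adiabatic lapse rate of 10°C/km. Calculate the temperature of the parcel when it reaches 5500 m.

From 2200 m to 5500 m (dry adiabatic): cools by 10 × 3.3 = 33°C, giving -43.3°C.

-43.3°C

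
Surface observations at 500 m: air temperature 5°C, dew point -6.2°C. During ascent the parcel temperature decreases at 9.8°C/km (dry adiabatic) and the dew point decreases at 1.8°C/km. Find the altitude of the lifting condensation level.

1900 m

T and T_d converge at 9.8 − 1.8 = 8°C per km
Height above start = (5 − (-6.2)) / 8 = 1.4 km
LCL altitude = 500 m + 1400 m = 1900 m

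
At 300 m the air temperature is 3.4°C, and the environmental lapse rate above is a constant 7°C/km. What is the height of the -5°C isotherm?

Height above start = (3.4 − (-5)) / 7 = 1.2 km
Altitude = 300 m + 1200 m = 1500 m

1500 m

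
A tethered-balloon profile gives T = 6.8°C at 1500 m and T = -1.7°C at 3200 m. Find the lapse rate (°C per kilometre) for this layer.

5°C/km

Γ = −ΔT/Δz = (6.8 − (-1.7)) / (3200 − 1500) m
  = 8.5°C / 1.7 km = 5°C/km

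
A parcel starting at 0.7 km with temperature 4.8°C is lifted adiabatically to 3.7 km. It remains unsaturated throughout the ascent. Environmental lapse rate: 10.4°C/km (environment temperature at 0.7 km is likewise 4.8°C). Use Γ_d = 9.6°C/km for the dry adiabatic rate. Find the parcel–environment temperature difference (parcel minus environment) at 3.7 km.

Parcel:
  700 → 3700 m (dry, 9.6°C/km): ΔT = -9.6 × 3 = -28.8°C → T = -24°C
Environment:
  700 → 3700 m (environment, 10.4°C/km): ΔT = -10.4 × 3 = -31.2°C → T = -26.4°C
T_parcel − T_env = -24 − (-26.4) = +2.4°C

+2.4°C (parcel warmer than environment)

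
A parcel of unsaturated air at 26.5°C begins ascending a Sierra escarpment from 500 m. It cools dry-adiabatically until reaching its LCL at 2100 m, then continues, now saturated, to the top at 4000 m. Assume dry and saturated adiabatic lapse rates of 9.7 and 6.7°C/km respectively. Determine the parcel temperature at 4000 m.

-1.75°C

From 500 m to 2100 m (dry): cools by 9.7 × 1.6 = 15.52°C, giving 10.98°C.
From 2100 m to 4000 m (saturated): cools by 6.7 × 1.9 = 12.73°C, giving -1.75°C.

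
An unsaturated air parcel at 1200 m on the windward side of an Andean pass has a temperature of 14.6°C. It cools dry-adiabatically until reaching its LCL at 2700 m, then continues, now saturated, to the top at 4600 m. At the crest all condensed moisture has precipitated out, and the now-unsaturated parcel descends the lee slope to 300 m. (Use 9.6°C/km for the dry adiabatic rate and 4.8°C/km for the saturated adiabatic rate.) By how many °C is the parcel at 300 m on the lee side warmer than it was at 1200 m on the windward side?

+17.76°C

From 1200 m to 2700 m (dry): cools by 9.6 × 1.5 = 14.4°C, giving 0.2°C.
From 2700 m to 4600 m (saturated): cools by 4.8 × 1.9 = 9.12°C, giving -8.92°C.
From 4600 m to 300 m (dry descent): warms by 9.6 × 4.3 = 41.28°C, giving 32.36°C.
Net change vs windward start: 32.36 − 14.6 = +17.76°C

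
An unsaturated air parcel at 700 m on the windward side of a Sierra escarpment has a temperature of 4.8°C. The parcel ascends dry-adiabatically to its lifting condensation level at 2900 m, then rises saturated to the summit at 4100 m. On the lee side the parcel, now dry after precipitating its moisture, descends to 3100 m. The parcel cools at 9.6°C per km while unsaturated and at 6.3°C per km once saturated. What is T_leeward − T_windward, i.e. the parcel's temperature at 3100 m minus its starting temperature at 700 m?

-19.08°C

Dry to 2900 m: -9.6 × 2.2 km = -21.12°C, so T = -16.32°C.
Saturated to 4100 m: -6.3 × 1.2 km = -7.56°C, so T = -23.88°C.
Dry descent to 3100 m: +9.6 × 1 km = +9.6°C, so T = -14.28°C.
Net change vs windward start: -14.28 − 4.8 = -19.08°C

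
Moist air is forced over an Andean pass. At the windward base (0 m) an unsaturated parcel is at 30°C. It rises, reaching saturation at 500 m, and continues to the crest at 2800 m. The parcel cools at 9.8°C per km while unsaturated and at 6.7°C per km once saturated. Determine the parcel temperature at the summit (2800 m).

9.69°C

From 0 m to 500 m (dry): cools by 9.8 × 0.5 = 4.9°C, giving 25.1°C.
From 500 m to 2800 m (saturated): cools by 6.7 × 2.3 = 15.41°C, giving 9.69°C.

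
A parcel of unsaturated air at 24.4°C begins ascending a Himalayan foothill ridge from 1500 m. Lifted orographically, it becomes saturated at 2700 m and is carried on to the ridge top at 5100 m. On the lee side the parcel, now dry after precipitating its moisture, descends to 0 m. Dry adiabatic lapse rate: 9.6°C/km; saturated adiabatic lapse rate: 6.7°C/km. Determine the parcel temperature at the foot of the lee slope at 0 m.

From 1500 m to 2700 m (dry): cools by 9.6 × 1.2 = 11.52°C, giving 12.88°C.
From 2700 m to 5100 m (saturated): cools by 6.7 × 2.4 = 16.08°C, giving -3.2°C.
From 5100 m to 0 m (dry descent): warms by 9.6 × 5.1 = 48.96°C, giving 45.76°C.

45.76°C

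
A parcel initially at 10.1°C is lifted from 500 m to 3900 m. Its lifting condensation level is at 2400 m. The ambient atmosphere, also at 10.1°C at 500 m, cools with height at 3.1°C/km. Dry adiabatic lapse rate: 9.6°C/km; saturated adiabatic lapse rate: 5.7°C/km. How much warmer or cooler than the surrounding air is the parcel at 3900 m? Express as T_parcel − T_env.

Parcel:
  Dry to 2400 m: -9.6 × 1.9 km = -18.24°C, so T = -8.14°C.
  Saturated to 3900 m: -5.7 × 1.5 km = -8.55°C, so T = -16.69°C.
Environment:
  Environment to 3900 m: -3.1 × 3.4 km = -10.54°C, so T = -0.44°C.
T_parcel − T_env = -16.69 − (-0.44) = -16.25°C

-16.25°C (parcel cooler than environment)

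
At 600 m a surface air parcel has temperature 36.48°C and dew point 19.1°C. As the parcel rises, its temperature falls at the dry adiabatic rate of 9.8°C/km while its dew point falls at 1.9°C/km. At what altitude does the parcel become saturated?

2800 m

T and T_d converge at 9.8 − 1.9 = 7.9°C per km
Height above start = (36.48 − 19.1) / 7.9 = 2.2 km
LCL altitude = 600 m + 2200 m = 2800 m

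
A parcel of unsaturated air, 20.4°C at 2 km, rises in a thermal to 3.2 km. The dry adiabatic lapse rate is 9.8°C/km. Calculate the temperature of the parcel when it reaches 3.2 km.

8.64°C

2000–3200 m, dry adiabatic: Δz = 1.2 km ⇒ ΔT = -11.76°C; T = 8.64°C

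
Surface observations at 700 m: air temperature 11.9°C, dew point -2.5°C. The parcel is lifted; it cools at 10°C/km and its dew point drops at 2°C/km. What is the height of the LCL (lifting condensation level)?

2500 m

T and T_d converge at 10 − 2 = 8°C per km
Height above start = (11.9 − (-2.5)) / 8 = 1.8 km
LCL altitude = 700 m + 1800 m = 2500 m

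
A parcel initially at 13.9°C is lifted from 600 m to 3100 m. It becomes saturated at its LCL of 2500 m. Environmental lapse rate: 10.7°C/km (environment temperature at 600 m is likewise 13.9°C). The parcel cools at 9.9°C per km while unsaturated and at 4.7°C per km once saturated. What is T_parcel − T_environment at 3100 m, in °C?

Parcel:
  From 600 m to 2500 m (dry): cools by 9.9 × 1.9 = 18.81°C, giving -4.91°C.
  From 2500 m to 3100 m (saturated): cools by 4.7 × 0.6 = 2.82°C, giving -7.73°C.
Environment:
  From 600 m to 3100 m (environment): cools by 10.7 × 2.5 = 26.75°C, giving -12.85°C.
T_parcel − T_env = -7.73 − (-12.85) = +5.12°C

+5.12°C (parcel warmer than environment)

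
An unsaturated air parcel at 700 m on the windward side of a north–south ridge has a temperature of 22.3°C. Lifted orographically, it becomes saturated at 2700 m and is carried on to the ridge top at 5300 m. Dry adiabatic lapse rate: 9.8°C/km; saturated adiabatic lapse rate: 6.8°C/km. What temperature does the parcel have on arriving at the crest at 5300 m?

700–2700 m, dry: Δz = 2 km ⇒ ΔT = -19.6°C; T = 2.7°C
2700–5300 m, saturated: Δz = 2.6 km ⇒ ΔT = -17.68°C; T = -14.98°C

-14.98°C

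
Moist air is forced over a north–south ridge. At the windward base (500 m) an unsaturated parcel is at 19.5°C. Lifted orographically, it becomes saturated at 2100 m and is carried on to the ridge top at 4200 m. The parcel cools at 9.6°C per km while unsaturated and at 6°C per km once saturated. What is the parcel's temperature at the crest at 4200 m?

From 500 m to 2100 m (dry): cools by 9.6 × 1.6 = 15.36°C, giving 4.14°C.
From 2100 m to 4200 m (saturated): cools by 6 × 2.1 = 12.6°C, giving -8.46°C.

-8.46°C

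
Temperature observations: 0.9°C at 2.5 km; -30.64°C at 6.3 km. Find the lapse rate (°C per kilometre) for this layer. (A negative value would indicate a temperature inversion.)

Γ = −ΔT/Δz = (0.9 − (-30.64)) / (6300 − 2500) m
  = 31.54°C / 3.8 km = 8.3°C/km

8.3°C/km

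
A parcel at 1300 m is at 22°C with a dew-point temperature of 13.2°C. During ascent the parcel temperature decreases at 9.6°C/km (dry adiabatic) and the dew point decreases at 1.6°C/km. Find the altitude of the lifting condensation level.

T and T_d converge at 9.6 − 1.6 = 8°C per km
Height above start = (22 − 13.2) / 8 = 1.1 km
LCL altitude = 1300 m + 1100 m = 2400 m

2400 m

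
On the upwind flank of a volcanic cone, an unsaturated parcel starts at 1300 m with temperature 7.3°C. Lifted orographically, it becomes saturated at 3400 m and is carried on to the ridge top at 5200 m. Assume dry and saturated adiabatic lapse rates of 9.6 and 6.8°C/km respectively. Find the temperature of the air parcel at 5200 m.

From 1300 m to 3400 m (dry): cools by 9.6 × 2.1 = 20.16°C, giving -12.86°C.
From 3400 m to 5200 m (saturated): cools by 6.8 × 1.8 = 12.24°C, giving -25.1°C.

-25.1°C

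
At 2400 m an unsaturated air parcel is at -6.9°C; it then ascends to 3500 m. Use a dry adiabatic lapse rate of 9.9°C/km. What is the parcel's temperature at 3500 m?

-17.79°C

2400–3500 m, dry adiabatic: Δz = 1.1 km ⇒ ΔT = -10.89°C; T = -17.79°C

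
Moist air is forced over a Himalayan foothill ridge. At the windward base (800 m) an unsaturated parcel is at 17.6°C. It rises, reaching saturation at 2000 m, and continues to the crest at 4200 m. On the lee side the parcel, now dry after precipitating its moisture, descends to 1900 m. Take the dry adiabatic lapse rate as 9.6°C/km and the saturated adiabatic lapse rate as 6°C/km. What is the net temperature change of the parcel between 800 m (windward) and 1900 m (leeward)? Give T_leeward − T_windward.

800–2000 m, dry: Δz = 1.2 km ⇒ ΔT = -11.52°C; T = 6.08°C
2000–4200 m, saturated: Δz = 2.2 km ⇒ ΔT = -13.2°C; T = -7.12°C
4200–1900 m, dry descent: Δz = 2.3 km ⇒ ΔT = +22.08°C; T = 14.96°C
Net change vs windward start: 14.96 − 17.6 = -2.64°C

-2.64°C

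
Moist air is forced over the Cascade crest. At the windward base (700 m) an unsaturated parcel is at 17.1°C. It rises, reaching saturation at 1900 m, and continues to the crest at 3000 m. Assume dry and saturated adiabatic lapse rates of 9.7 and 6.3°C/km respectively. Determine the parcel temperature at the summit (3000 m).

-1.47°C

700–1900 m, dry: Δz = 1.2 km ⇒ ΔT = -11.64°C; T = 5.46°C
1900–3000 m, saturated: Δz = 1.1 km ⇒ ΔT = -6.93°C; T = -1.47°C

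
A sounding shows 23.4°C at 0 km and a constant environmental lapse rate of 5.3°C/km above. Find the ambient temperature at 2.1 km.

From 0 m to 2100 m (environmental): cools by 5.3 × 2.1 = 11.13°C, giving 12.27°C.

12.27°C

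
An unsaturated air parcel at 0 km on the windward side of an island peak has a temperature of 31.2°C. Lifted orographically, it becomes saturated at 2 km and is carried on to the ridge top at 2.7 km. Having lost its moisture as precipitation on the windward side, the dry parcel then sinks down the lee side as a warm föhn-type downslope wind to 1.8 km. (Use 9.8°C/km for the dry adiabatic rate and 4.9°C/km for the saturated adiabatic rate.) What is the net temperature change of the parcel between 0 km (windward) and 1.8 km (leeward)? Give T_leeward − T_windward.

-14.21°C

Dry to 2000 m: -9.8 × 2 km = -19.6°C, so T = 11.6°C.
Saturated to 2700 m: -4.9 × 0.7 km = -3.43°C, so T = 8.17°C.
Dry descent to 1800 m: +9.8 × 0.9 km = +8.82°C, so T = 16.99°C.
Net change vs windward start: 16.99 − 31.2 = -14.21°C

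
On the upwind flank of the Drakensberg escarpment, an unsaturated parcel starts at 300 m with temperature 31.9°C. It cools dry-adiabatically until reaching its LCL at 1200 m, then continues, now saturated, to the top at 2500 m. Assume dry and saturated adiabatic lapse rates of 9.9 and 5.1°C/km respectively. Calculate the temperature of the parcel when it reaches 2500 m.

16.36°C

300 → 1200 m (dry, 9.9°C/km): ΔT = -9.9 × 0.9 = -8.91°C → T = 22.99°C
1200 → 2500 m (saturated, 5.1°C/km): ΔT = -5.1 × 1.3 = -6.63°C → T = 16.36°C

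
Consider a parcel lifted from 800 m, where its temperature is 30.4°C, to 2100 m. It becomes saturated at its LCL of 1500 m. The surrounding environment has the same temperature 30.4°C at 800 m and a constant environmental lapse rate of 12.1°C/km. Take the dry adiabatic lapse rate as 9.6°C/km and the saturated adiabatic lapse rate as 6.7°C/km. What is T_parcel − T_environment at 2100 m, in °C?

Parcel:
  800 → 1500 m (dry, 9.6°C/km): ΔT = -9.6 × 0.7 = -6.72°C → T = 23.68°C
  1500 → 2100 m (saturated, 6.7°C/km): ΔT = -6.7 × 0.6 = -4.02°C → T = 19.66°C
Environment:
  800 → 2100 m (environment, 12.1°C/km): ΔT = -12.1 × 1.3 = -15.73°C → T = 14.67°C
T_parcel − T_env = 19.66 − 14.67 = +4.99°C

+4.99°C (parcel warmer than environment)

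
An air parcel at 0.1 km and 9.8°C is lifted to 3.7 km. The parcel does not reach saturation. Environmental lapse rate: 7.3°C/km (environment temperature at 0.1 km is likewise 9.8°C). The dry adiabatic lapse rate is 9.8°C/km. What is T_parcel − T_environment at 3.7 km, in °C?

-9°C (parcel cooler than environment)

Parcel:
  From 100 m to 3700 m (dry): cools by 9.8 × 3.6 = 35.28°C, giving -25.48°C.
Environment:
  From 100 m to 3700 m (environment): cools by 7.3 × 3.6 = 26.28°C, giving -16.48°C.
T_parcel − T_env = -25.48 − (-16.48) = -9°C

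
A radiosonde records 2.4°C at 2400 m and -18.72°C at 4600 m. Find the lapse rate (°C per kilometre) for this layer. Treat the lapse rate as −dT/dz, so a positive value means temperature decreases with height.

9.6°C/km

Γ = −ΔT/Δz = (2.4 − (-18.72)) / (4600 − 2400) m
  = 21.12°C / 2.2 km = 9.6°C/km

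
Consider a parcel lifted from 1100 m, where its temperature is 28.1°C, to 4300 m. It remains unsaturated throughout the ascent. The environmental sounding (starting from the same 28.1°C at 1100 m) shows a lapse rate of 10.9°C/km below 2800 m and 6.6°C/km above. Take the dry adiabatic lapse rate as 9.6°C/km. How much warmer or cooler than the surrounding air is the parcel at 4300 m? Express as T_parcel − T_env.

-2.29°C (parcel cooler than environment)

Parcel:
  From 1100 m to 4300 m (dry): cools by 9.6 × 3.2 = 30.72°C, giving -2.62°C.
Environment:
  From 1100 m to 2800 m (environment, lower layer): cools by 10.9 × 1.7 = 18.53°C, giving 9.57°C.
  From 2800 m to 4300 m (environment, upper layer): cools by 6.6 × 1.5 = 9.9°C, giving -0.33°C.
T_parcel − T_env = -2.62 − (-0.33) = -2.29°C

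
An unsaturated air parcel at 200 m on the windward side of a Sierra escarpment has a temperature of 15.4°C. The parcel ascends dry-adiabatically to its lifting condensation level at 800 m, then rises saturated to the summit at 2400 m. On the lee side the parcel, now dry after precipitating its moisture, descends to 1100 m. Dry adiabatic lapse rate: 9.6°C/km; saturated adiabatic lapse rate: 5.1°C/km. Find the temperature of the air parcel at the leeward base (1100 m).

200 → 800 m (dry, 9.6°C/km): ΔT = -9.6 × 0.6 = -5.76°C → T = 9.64°C
800 → 2400 m (saturated, 5.1°C/km): ΔT = -5.1 × 1.6 = -8.16°C → T = 1.48°C
2400 → 1100 m (dry descent, 9.6°C/km): ΔT = +9.6 × 1.3 = +12.48°C → T = 13.96°C

13.96°C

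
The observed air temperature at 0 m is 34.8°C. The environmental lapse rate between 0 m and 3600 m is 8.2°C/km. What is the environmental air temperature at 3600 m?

0–3600 m, environmental: Δz = 3.6 km ⇒ ΔT = -29.52°C; T = 5.28°C

5.28°C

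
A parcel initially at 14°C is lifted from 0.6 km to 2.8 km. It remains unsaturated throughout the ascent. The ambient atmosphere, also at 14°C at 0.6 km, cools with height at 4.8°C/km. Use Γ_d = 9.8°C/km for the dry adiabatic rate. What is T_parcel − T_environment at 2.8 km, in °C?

-11°C (parcel cooler than environment)

Parcel:
  600–2800 m, dry: Δz = 2.2 km ⇒ ΔT = -21.56°C; T = -7.56°C
Environment:
  600–2800 m, environment: Δz = 2.2 km ⇒ ΔT = -10.56°C; T = 3.44°C
T_parcel − T_env = -7.56 − 3.44 = -11°C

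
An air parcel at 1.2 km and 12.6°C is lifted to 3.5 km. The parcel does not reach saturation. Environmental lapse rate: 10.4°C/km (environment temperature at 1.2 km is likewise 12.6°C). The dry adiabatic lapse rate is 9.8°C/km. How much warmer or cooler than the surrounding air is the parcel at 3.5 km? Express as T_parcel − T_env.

+1.38°C (parcel warmer than environment)

Parcel:
  1200 → 3500 m (dry, 9.8°C/km): ΔT = -9.8 × 2.3 = -22.54°C → T = -9.94°C
Environment:
  1200 → 3500 m (environment, 10.4°C/km): ΔT = -10.4 × 2.3 = -23.92°C → T = -11.32°C
T_parcel − T_env = -9.94 − (-11.32) = +1.38°C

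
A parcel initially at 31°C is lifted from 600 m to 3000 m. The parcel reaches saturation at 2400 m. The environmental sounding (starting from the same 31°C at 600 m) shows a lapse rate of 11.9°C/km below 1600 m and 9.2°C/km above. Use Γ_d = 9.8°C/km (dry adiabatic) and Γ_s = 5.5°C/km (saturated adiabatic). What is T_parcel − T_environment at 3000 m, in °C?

+3.84°C (parcel warmer than environment)

Parcel:
  Dry to 2400 m: -9.8 × 1.8 km = -17.64°C, so T = 13.36°C.
  Saturated to 3000 m: -5.5 × 0.6 km = -3.3°C, so T = 10.06°C.
Environment:
  Environment, lower layer to 1600 m: -11.9 × 1 km = -11.9°C, so T = 19.1°C.
  Environment, upper layer to 3000 m: -9.2 × 1.4 km = -12.88°C, so T = 6.22°C.
T_parcel − T_env = 10.06 − 6.22 = +3.84°C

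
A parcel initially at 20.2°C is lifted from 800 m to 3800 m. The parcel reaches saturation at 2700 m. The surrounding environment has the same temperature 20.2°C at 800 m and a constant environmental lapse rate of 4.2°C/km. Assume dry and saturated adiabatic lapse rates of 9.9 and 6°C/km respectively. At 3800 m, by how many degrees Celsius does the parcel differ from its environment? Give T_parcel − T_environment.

-12.81°C (parcel cooler than environment)

Parcel:
  From 800 m to 2700 m (dry): cools by 9.9 × 1.9 = 18.81°C, giving 1.39°C.
  From 2700 m to 3800 m (saturated): cools by 6 × 1.1 = 6.6°C, giving -5.21°C.
Environment:
  From 800 m to 3800 m (environment): cools by 4.2 × 3 = 12.6°C, giving 7.6°C.
T_parcel − T_env = -5.21 − 7.6 = -12.81°C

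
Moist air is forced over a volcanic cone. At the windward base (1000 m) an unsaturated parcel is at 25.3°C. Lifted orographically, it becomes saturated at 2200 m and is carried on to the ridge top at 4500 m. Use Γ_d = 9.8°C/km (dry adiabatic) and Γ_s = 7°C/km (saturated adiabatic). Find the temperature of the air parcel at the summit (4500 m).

Dry to 2200 m: -9.8 × 1.2 km = -11.76°C, so T = 13.54°C.
Saturated to 4500 m: -7 × 2.3 km = -16.1°C, so T = -2.56°C.

-2.56°C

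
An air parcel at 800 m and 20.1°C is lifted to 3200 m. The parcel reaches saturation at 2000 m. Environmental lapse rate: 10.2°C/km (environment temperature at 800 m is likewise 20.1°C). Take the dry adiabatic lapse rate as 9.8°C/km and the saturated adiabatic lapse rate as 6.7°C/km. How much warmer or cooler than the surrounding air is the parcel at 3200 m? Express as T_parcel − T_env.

+4.68°C (parcel warmer than environment)

Parcel:
  800 → 2000 m (dry, 9.8°C/km): ΔT = -9.8 × 1.2 = -11.76°C → T = 8.34°C
  2000 → 3200 m (saturated, 6.7°C/km): ΔT = -6.7 × 1.2 = -8.04°C → T = 0.3°C
Environment:
  800 → 3200 m (environment, 10.2°C/km): ΔT = -10.2 × 2.4 = -24.48°C → T = -4.38°C
T_parcel − T_env = 0.3 − (-4.38) = +4.68°C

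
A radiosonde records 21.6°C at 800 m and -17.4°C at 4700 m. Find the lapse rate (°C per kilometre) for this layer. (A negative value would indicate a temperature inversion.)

10°C/km

Γ = −ΔT/Δz = (21.6 − (-17.4)) / (4700 − 800) m
  = 39°C / 3.9 km = 10°C/km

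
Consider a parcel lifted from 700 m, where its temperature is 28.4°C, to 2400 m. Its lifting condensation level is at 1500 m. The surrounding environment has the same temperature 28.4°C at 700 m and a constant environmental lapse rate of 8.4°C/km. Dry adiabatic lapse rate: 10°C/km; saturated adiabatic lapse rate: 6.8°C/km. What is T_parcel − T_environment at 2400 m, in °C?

+0.16°C (parcel warmer than environment)

Parcel:
  Dry to 1500 m: -10 × 0.8 km = -8°C, so T = 20.4°C.
  Saturated to 2400 m: -6.8 × 0.9 km = -6.12°C, so T = 14.28°C.
Environment:
  Environment to 2400 m: -8.4 × 1.7 km = -14.28°C, so T = 14.12°C.
T_parcel − T_env = 14.28 − 14.12 = +0.16°C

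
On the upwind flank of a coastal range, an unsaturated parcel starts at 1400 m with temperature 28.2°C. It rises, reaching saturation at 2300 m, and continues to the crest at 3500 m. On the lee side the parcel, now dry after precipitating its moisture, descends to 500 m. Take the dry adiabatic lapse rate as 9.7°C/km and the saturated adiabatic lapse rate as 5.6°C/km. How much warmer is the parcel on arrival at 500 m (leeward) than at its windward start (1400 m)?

Dry to 2300 m: -9.7 × 0.9 km = -8.73°C, so T = 19.47°C.
Saturated to 3500 m: -5.6 × 1.2 km = -6.72°C, so T = 12.75°C.
Dry descent to 500 m: +9.7 × 3 km = +29.1°C, so T = 41.85°C.
Net change vs windward start: 41.85 − 28.2 = +13.65°C

+13.65°C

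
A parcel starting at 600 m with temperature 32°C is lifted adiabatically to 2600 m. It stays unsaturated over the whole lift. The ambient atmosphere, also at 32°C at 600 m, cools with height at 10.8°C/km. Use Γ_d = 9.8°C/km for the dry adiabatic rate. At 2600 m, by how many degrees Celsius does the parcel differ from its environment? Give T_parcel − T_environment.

+2°C (parcel warmer than environment)

Parcel:
  From 600 m to 2600 m (dry): cools by 9.8 × 2 = 19.6°C, giving 12.4°C.
Environment:
  From 600 m to 2600 m (environment): cools by 10.8 × 2 = 21.6°C, giving 10.4°C.
T_parcel − T_env = 12.4 − 10.4 = +2°C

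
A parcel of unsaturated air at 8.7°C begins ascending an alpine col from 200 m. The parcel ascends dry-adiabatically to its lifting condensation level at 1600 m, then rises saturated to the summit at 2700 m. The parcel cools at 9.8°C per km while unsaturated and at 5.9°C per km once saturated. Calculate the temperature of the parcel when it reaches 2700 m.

-11.51°C

From 200 m to 1600 m (dry): cools by 9.8 × 1.4 = 13.72°C, giving -5.02°C.
From 1600 m to 2700 m (saturated): cools by 5.9 × 1.1 = 6.49°C, giving -11.51°C.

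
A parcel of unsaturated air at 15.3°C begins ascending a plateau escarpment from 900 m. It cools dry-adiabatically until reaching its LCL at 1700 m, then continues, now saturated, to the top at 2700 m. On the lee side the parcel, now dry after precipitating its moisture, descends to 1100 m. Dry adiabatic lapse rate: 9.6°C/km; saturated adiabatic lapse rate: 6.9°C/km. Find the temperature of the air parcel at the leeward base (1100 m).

16.08°C

From 900 m to 1700 m (dry): cools by 9.6 × 0.8 = 7.68°C, giving 7.62°C.
From 1700 m to 2700 m (saturated): cools by 6.9 × 1 = 6.9°C, giving 0.72°C.
From 2700 m to 1100 m (dry descent): warms by 9.6 × 1.6 = 15.36°C, giving 16.08°C.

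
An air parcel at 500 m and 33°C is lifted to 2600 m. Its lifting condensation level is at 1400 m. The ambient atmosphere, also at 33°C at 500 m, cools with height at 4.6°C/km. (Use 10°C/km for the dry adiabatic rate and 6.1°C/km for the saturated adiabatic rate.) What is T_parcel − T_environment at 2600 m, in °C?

-6.66°C (parcel cooler than environment)

Parcel:
  500 → 1400 m (dry, 10°C/km): ΔT = -10 × 0.9 = -9°C → T = 24°C
  1400 → 2600 m (saturated, 6.1°C/km): ΔT = -6.1 × 1.2 = -7.32°C → T = 16.68°C
Environment:
  500 → 2600 m (environment, 4.6°C/km): ΔT = -4.6 × 2.1 = -9.66°C → T = 23.34°C
T_parcel − T_env = 16.68 − 23.34 = -6.66°C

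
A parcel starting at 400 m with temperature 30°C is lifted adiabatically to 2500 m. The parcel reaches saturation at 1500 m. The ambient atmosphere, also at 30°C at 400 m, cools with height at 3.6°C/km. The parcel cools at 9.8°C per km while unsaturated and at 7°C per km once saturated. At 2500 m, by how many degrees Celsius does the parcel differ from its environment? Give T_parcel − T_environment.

-10.22°C (parcel cooler than environment)

Parcel:
  Dry to 1500 m: -9.8 × 1.1 km = -10.78°C, so T = 19.22°C.
  Saturated to 2500 m: -7 × 1 km = -7°C, so T = 12.22°C.
Environment:
  Environment to 2500 m: -3.6 × 2.1 km = -7.56°C, so T = 22.44°C.
T_parcel − T_env = 12.22 − 22.44 = -10.22°C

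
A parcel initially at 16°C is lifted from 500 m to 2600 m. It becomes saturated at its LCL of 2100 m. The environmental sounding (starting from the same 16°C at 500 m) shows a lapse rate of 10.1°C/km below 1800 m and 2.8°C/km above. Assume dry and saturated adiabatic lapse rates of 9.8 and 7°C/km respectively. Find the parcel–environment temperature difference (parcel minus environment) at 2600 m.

-3.81°C (parcel cooler than environment)

Parcel:
  From 500 m to 2100 m (dry): cools by 9.8 × 1.6 = 15.68°C, giving 0.32°C.
  From 2100 m to 2600 m (saturated): cools by 7 × 0.5 = 3.5°C, giving -3.18°C.
Environment:
  From 500 m to 1800 m (environment, lower layer): cools by 10.1 × 1.3 = 13.13°C, giving 2.87°C.
  From 1800 m to 2600 m (environment, upper layer): cools by 2.8 × 0.8 = 2.24°C, giving 0.63°C.
T_parcel − T_env = -3.18 − 0.63 = -3.81°C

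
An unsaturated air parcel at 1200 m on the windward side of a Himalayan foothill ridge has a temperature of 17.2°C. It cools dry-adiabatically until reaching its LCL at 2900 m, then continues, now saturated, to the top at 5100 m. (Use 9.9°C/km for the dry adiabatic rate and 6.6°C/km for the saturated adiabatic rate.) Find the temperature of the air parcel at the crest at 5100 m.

-14.15°C

From 1200 m to 2900 m (dry): cools by 9.9 × 1.7 = 16.83°C, giving 0.37°C.
From 2900 m to 5100 m (saturated): cools by 6.6 × 2.2 = 14.52°C, giving -14.15°C.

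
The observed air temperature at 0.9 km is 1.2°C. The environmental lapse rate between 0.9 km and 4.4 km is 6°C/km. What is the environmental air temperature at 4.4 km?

-19.8°C

Environmental to 4400 m: -6 × 3.5 km = -21°C, so T = -19.8°C.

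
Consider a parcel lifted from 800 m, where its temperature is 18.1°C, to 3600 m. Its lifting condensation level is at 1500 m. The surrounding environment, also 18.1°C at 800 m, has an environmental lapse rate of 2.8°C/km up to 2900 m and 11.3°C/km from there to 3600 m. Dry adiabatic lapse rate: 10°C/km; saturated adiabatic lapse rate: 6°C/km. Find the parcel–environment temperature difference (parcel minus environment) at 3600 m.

Parcel:
  800 → 1500 m (dry, 10°C/km): ΔT = -10 × 0.7 = -7°C → T = 11.1°C
  1500 → 3600 m (saturated, 6°C/km): ΔT = -6 × 2.1 = -12.6°C → T = -1.5°C
Environment:
  800 → 2900 m (environment, lower layer, 2.8°C/km): ΔT = -2.8 × 2.1 = -5.88°C → T = 12.22°C
  2900 → 3600 m (environment, upper layer, 11.3°C/km): ΔT = -11.3 × 0.7 = -7.91°C → T = 4.31°C
T_parcel − T_env = -1.5 − 4.31 = -5.81°C

-5.81°C (parcel cooler than environment)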